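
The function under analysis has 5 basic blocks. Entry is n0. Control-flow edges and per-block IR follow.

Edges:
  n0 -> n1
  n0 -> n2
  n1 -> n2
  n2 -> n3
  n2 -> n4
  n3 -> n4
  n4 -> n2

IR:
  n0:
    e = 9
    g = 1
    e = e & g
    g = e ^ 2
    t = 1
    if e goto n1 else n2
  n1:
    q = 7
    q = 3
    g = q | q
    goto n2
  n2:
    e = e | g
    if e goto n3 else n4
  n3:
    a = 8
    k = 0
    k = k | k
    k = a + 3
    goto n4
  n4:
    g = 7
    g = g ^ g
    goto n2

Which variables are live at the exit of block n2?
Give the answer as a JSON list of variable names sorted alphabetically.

Answer: ["e"]

Working:
Block summaries:
  n0 def {e,g,t} use ∅
  n1 def {g,q} use ∅
  n2 def {e} use {e,g}
  n3 def {a,k} use ∅
  n4 def {g} use ∅

Backward fixpoint:
  n0: in=∅ out={e,g}
  n1: in={e} out={e,g}
  n2: in={e,g} out={e}
  n3: in={e} out={e}
  n4: in={e} out={e,g}

live-out(n2) = ["e"]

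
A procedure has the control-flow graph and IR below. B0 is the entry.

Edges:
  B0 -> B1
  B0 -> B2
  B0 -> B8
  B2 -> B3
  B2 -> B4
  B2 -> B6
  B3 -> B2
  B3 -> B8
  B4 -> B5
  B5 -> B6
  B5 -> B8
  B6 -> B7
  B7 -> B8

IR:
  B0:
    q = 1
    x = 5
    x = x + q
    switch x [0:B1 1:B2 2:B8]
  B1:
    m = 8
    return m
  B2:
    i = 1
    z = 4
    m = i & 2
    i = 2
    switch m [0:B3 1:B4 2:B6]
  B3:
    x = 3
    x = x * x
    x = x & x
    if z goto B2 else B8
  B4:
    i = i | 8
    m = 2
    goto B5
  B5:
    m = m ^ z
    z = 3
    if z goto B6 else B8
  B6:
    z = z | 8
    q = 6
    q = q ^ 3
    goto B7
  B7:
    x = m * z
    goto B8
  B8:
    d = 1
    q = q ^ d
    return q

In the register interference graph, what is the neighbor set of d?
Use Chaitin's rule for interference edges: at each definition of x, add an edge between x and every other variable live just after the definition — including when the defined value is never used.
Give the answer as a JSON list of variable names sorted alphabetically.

Per-block:
  B0: {q,x} / ∅
  B1: {m} / ∅
  B2: {i,m,z} / ∅
  B3: {x} / {z}
  B4: {i,m} / {i}
  B5: {m,z} / {m,z}
  B6: {q,z} / {z}
  B7: {x} / {m,z}
  B8: {d,q} / {q}

Liveness:
  live B0: ∅→{q}
  live B1: ∅→∅
  live B2: {q}→{i,m,q,z}
  live B3: {q,z}→{q}
  live B4: {i,q,z}→{m,q,z}
  live B5: {m,q,z}→{m,q,z}
  live B6: {m,z}→{m,q,z}
  live B7: {m,q,z}→{q}
  live B8: {q}→∅

Interfere edges:
  d — {q}
  i — {m,q,z}
  m — {i,q,z}
  q — {d,i,m,x,z}
  x — {q,z}
  z — {i,m,q,x}

N(d) = ["q"]

Answer: ["q"]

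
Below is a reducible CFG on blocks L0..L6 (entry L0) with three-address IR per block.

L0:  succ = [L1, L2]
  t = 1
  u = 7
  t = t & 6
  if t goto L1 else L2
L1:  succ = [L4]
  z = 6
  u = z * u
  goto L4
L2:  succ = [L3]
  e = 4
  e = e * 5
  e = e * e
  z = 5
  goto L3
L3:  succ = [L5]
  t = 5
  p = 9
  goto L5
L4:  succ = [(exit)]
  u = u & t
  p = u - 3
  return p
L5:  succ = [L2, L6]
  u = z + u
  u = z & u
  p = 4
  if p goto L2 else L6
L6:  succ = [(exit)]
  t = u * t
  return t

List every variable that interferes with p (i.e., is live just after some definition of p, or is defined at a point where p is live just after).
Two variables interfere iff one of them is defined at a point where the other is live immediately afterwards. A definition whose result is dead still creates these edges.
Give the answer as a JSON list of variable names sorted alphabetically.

Answer: ["t", "u", "z"]

Derivation:
Per-block:
  L0: {t,u} / ∅
  L1: {u,z} / {u}
  L2: {e,z} / ∅
  L3: {p,t} / ∅
  L4: {p,u} / {t,u}
  L5: {p,u} / {u,z}
  L6: {t} / {t,u}

Live sets:
  L0 li=∅ lo={t,u}
  L1 li={t,u} lo={t,u}
  L2 li={u} lo={u,z}
  L3 li={u,z} lo={t,u,z}
  L4 li={t,u} lo=∅
  L5 li={t,u,z} lo={t,u}
  L6 li={t,u} lo=∅

Interference:
  e↔{u}
  p↔{t,u,z}
  t↔{p,u,z}
  u↔{e,p,t,z}
  z↔{p,t,u}

N(p) = ["t", "u", "z"]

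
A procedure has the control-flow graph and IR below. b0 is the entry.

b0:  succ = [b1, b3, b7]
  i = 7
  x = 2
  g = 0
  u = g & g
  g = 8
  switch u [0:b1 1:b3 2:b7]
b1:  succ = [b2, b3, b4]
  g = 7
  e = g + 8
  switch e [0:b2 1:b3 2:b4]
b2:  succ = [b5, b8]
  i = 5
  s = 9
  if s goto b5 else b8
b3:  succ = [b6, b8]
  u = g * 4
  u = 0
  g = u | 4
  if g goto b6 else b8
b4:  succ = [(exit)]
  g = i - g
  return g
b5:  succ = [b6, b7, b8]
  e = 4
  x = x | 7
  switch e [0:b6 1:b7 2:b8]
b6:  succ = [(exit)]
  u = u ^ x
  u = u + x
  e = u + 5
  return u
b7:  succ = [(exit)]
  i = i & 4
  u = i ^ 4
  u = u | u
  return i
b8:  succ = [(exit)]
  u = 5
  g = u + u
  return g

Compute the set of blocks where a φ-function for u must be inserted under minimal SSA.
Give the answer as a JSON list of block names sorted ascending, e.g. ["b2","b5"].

idom tree: b1←b0 b2←b1 b3←b0 b4←b1 b5←b2 b6←b0 b7←b0 b8←b0
Dom at joins:
  b3: preds {b0,b1}: {b0} ∩ {b0,b1} = {b0}; idom=b0
  b6: preds {b3,b5}: {b0,b3} ∩ {b0,b1,b2,b5} = {b0}; idom=b0
  b7: preds {b0,b5}: {b0} ∩ {b0,b1,b2,b5} = {b0}; idom=b0
  b8: preds {b2,b3,b5}: {b0,b1,b2} ∩ {b0,b3} ∩ {b0,b1,b2,b5} = {b0}; idom=b0

Frontier:
  join b3 pred b0: · stop@b0
  join b3 pred b1: b1 stop@b0
  join b6 pred b3: b3 stop@b0
  join b6 pred b5: b5→b2→b1 stop@b0
  join b7 pred b0: · stop@b0
  join b7 pred b5: b5→b2→b1 stop@b0
  join b8 pred b2: b2→b1 stop@b0
  join b8 pred b3: b3 stop@b0
  join b8 pred b5: b5→b2→b1 stop@b0
  b0 → ∅
  b1 → {b3,b6,b7,b8}
  b2 → {b6,b7,b8}
  b3 → {b6,b8}
  b4 → ∅
  b5 → {b6,b7,b8}
  b6 → ∅
  b7 → ∅
  b8 → ∅

φ for u: defs {b0,b3,b6,b7,b8}
  DF⁺ = {b6,b8}

Answer: ["b6", "b8"]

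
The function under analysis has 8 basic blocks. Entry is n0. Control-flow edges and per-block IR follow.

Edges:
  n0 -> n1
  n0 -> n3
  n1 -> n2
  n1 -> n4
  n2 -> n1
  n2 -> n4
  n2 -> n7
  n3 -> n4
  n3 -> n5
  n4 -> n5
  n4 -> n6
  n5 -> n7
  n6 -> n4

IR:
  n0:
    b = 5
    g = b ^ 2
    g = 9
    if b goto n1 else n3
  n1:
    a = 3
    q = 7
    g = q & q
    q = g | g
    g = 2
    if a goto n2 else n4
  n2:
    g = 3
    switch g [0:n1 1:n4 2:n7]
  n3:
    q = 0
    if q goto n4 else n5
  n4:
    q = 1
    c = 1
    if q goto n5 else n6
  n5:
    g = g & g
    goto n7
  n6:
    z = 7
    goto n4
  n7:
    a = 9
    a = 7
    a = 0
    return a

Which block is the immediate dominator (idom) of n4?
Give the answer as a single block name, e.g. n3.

Answer: n0

Analysis:
idom tree: n1←n0 n2←n1 n3←n0 n4←n0 n5←n0 n6←n4 n7←n0
Dom at joins:
  n1: preds {n0,n2}: {n0} ∩ {n0,n1,n2} = {n0}; idom=n0
  n4: preds {n1,n2,n3,n6}: {n0,n1} ∩ {n0,n1,n2} ∩ {n0,n3} ∩ {n0,n4,n6} = {n0}; idom=n0
  n5: preds {n3,n4}: {n0,n3} ∩ {n0,n4} = {n0}; idom=n0
  n7: preds {n2,n5}: {n0,n1,n2} ∩ {n0,n5} = {n0}; idom=n0

idom(n4) = n0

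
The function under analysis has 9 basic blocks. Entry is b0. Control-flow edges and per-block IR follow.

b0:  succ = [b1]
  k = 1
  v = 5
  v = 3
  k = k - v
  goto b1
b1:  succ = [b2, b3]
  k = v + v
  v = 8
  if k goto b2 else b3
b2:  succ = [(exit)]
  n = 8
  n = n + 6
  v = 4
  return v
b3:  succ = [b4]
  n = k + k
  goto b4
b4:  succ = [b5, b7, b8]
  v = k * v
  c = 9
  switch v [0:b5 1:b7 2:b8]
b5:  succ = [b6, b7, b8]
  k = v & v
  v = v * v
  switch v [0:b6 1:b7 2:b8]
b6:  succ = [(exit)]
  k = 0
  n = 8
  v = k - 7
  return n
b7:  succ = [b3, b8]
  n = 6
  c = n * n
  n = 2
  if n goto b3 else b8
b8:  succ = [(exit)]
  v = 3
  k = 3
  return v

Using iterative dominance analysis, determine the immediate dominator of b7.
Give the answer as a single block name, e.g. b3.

idom tree: b1←b0 b2←b1 b3←b1 b4←b3 b5←b4 b6←b5 b7←b4 b8←b4
Dom at joins:
  b3: preds {b1,b7}: {b0,b1} ∩ {b0,b1,b3,b4,b7} = {b0,b1}; idom=b1
  b7: preds {b4,b5}: {b0,b1,b3,b4} ∩ {b0,b1,b3,b4,b5} = {b0,b1,b3,b4}; idom=b4
  b8: preds {b4,b5,b7}: {b0,b1,b3,b4} ∩ {b0,b1,b3,b4,b5} ∩ {b0,b1,b3,b4,b7} = {b0,b1,b3,b4}; idom=b4

idom(b7) = b4

Answer: b4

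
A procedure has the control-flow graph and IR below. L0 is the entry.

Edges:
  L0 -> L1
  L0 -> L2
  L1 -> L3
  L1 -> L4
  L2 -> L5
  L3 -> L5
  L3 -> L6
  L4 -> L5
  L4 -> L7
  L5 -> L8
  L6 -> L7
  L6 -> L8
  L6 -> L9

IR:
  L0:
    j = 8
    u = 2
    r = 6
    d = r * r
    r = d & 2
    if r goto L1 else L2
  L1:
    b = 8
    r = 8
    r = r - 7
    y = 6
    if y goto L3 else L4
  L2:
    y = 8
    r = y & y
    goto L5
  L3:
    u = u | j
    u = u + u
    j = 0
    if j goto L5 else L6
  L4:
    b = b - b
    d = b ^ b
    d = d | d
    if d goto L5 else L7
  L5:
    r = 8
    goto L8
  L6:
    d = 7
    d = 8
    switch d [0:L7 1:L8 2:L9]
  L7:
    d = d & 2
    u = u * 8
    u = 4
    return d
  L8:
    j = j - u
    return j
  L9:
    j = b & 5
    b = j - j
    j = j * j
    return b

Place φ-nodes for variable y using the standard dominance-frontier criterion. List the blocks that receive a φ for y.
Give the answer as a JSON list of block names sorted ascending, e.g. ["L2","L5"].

Answer: ["L5", "L8"]

Working:
idom tree: L1←L0 L2←L0 L3←L1 L4←L1 L5←L0 L6←L3 L7←L1 L8←L0 L9←L6
Dom∩ at merges:
  L5: preds {L2,L3,L4}: {L0,L2} ∩ {L0,L1,L3} ∩ {L0,L1,L4} = {L0}; idom=L0
  L7: preds {L4,L6}: {L0,L1,L4} ∩ {L0,L1,L3,L6} = {L0,L1}; idom=L1
  L8: preds {L5,L6}: {L0,L5} ∩ {L0,L1,L3,L6} = {L0}; idom=L0

DF derivation:
  join L5 pred L2: L2 stop@L0
  join L5 pred L3: L3→L1 stop@L0
  join L5 pred L4: L4→L1 stop@L0
  join L7 pred L4: L4 stop@L1
  join L7 pred L6: L6→L3 stop@L1
  join L8 pred L5: L5 stop@L0
  join L8 pred L6: L6→L3→L1 stop@L0
  L0: DF=∅
  L1: DF={L5,L8}
  L2: DF={L5}
  L3: DF={L5,L7,L8}
  L4: DF={L5,L7}
  L5: DF={L8}
  L6: DF={L7,L8}
  L7: DF=∅
  L8: DF=∅
  L9: DF=∅

φ for y: defs {L1,L2}
  DF⁺ = {L5,L8}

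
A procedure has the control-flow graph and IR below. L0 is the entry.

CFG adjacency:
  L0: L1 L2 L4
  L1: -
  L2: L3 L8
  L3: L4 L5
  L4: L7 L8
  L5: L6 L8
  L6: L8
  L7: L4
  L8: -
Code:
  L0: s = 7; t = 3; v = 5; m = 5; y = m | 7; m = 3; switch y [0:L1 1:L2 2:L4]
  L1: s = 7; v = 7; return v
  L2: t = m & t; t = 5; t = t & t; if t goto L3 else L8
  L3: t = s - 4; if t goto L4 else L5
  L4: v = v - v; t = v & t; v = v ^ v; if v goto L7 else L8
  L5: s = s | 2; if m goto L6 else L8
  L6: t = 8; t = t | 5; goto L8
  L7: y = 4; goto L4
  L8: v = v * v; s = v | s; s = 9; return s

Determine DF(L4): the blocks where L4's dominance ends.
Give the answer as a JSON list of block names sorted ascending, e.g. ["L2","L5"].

idom tree: L1←L0 L2←L0 L3←L2 L4←L0 L5←L3 L6←L5 L7←L4 L8←L0
Join-block Dom:
  L4: preds {L0,L3,L7}: {L0} ∩ {L0,L2,L3} ∩ {L0,L4,L7} = {L0}; idom=L0
  L8: preds {L2,L4,L5,L6}: {L0,L2} ∩ {L0,L4} ∩ {L0,L2,L3,L5} ∩ {L0,L2,L3,L5,L6} = {L0}; idom=L0

DF derivation:
  L4←L0: walk · to L0
  L4←L3: walk L3→L2 to L0
  L4←L7: walk L7→L4 to L0
  L8←L2: walk L2 to L0
  L8←L4: walk L4 to L0
  L8←L5: walk L5→L3→L2 to L0
  L8←L6: walk L6→L5→L3→L2 to L0
  DF(L0)=∅
  DF(L1)=∅
  DF(L2)={L4,L8}
  DF(L3)={L4,L8}
  DF(L4)={L4,L8}
  DF(L5)={L8}
  DF(L6)={L8}
  DF(L7)={L4}
  DF(L8)=∅

DF(L4) = ["L4", "L8"]

Answer: ["L4", "L8"]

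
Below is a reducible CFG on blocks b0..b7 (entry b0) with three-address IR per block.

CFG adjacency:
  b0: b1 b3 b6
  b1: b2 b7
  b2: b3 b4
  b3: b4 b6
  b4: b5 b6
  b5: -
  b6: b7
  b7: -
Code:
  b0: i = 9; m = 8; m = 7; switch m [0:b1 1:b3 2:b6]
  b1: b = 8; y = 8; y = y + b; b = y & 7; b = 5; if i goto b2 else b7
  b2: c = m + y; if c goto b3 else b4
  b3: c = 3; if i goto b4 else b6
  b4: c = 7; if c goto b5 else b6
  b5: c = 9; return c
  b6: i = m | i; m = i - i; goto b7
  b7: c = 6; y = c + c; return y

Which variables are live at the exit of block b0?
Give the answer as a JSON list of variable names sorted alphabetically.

Answer: ["i", "m"]

Working:
Per-block:
  b0: def={i,m} ue=∅
  b1: def={b,y} ue={i}
  b2: def={c} ue={m,y}
  b3: def={c} ue={i}
  b4: def={c} ue=∅
  b5: def={c} ue=∅
  b6: def={i,m} ue={i,m}
  b7: def={c,y} ue=∅

Liveness:
  b0 li=∅ lo={i,m}
  b1 li={i,m} lo={i,m,y}
  b2 li={i,m,y} lo={i,m}
  b3 li={i,m} lo={i,m}
  b4 li={i,m} lo={i,m}
  b5 li=∅ lo=∅
  b6 li={i,m} lo=∅
  b7 li=∅ lo=∅

live-out(b0) = ["i", "m"]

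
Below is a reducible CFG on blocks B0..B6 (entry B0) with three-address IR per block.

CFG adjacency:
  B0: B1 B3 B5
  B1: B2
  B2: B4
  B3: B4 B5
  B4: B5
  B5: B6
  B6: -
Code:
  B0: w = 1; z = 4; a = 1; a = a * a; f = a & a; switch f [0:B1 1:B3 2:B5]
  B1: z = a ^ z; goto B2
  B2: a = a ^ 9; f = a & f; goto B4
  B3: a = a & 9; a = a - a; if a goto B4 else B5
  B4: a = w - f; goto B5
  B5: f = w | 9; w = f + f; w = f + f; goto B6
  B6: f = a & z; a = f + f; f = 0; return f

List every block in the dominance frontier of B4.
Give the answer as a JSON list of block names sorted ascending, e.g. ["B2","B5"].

Answer: ["B5"]

Analysis:
idom tree: B1←B0 B2←B1 B3←B0 B4←B0 B5←B0 B6←B5
Dom∩ at merges:
  B4: preds {B2,B3}: {B0,B1,B2} ∩ {B0,B3} = {B0}; idom=B0
  B5: preds {B0,B3,B4}: {B0} ∩ {B0,B3} ∩ {B0,B4} = {B0}; idom=B0

DF walk-up:
  join B4 pred B2: B2→B1 stop@B0
  join B4 pred B3: B3 stop@B0
  join B5 pred B0: · stop@B0
  join B5 pred B3: B3 stop@B0
  join B5 pred B4: B4 stop@B0
  B0: DF=∅
  B1: DF={B4}
  B2: DF={B4}
  B3: DF={B4,B5}
  B4: DF={B5}
  B5: DF=∅
  B6: DF=∅

DF(B4) = ["B5"]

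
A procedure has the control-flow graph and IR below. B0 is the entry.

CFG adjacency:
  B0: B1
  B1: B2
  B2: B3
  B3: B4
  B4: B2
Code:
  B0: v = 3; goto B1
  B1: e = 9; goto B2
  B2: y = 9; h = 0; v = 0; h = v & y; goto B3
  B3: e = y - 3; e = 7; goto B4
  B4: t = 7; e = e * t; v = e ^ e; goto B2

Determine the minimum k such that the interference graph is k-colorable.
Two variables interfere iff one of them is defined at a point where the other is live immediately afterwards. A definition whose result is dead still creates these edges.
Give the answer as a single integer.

Answer: 2

Analysis:
Block summaries:
  B0 def {v} use ∅
  B1 def {e} use ∅
  B2 def {h,v,y} use ∅
  B3 def {e} use {y}
  B4 def {e,t,v} use {e}

Backward fixpoint:
  B0: in=∅ out=∅
  B1: in=∅ out=∅
  B2: in=∅ out={y}
  B3: in={y} out={e}
  B4: in={e} out=∅

Interference:
  e: {t}
  h: {y}
  t: {e}
  v: {y}
  y: {h,v}

Registers:
  lower bound: {e,t} mutually conflict ⇒ χ ≥ 2
  assign e→R0 h→R1 t→R1 v→R1 y→R0 — no edge inside a register ⇒ χ ≤ 2
  χ = 2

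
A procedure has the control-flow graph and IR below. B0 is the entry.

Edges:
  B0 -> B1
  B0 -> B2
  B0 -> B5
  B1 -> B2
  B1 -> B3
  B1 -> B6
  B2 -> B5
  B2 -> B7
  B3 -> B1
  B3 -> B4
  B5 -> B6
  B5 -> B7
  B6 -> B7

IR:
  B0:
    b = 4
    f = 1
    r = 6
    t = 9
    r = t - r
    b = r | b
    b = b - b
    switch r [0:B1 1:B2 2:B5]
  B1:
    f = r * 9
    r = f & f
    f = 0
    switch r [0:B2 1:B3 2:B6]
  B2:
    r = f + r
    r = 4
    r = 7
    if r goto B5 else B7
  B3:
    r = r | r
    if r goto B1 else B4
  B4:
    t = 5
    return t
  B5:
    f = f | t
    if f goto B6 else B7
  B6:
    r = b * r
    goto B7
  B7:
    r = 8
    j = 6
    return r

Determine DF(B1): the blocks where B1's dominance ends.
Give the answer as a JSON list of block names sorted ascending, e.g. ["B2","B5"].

Answer: ["B1", "B2", "B6"]

Analysis:
idom tree: B1←B0 B2←B0 B3←B1 B4←B3 B5←B0 B6←B0 B7←B0
Dom at joins:
  B1: preds {B0,B3}: {B0} ∩ {B0,B1,B3} = {B0}; idom=B0
  B2: preds {B0,B1}: {B0} ∩ {B0,B1} = {B0}; idom=B0
  B5: preds {B0,B2}: {B0} ∩ {B0,B2} = {B0}; idom=B0
  B6: preds {B1,B5}: {B0,B1} ∩ {B0,B5} = {B0}; idom=B0
  B7: preds {B2,B5,B6}: {B0,B2} ∩ {B0,B5} ∩ {B0,B6} = {B0}; idom=B0

DF walk-up:
  B1←B0: walk · to B0
  B1←B3: walk B3→B1 to B0
  B2←B0: walk · to B0
  B2←B1: walk B1 to B0
  B5←B0: walk · to B0
  B5←B2: walk B2 to B0
  B6←B1: walk B1 to B0
  B6←B5: walk B5 to B0
  B7←B2: walk B2 to B0
  B7←B5: walk B5 to B0
  B7←B6: walk B6 to B0
  B0 → ∅
  B1 → {B1,B2,B6}
  B2 → {B5,B7}
  B3 → {B1}
  B4 → ∅
  B5 → {B6,B7}
  B6 → {B7}
  B7 → ∅

DF(B1) = ["B1", "B2", "B6"]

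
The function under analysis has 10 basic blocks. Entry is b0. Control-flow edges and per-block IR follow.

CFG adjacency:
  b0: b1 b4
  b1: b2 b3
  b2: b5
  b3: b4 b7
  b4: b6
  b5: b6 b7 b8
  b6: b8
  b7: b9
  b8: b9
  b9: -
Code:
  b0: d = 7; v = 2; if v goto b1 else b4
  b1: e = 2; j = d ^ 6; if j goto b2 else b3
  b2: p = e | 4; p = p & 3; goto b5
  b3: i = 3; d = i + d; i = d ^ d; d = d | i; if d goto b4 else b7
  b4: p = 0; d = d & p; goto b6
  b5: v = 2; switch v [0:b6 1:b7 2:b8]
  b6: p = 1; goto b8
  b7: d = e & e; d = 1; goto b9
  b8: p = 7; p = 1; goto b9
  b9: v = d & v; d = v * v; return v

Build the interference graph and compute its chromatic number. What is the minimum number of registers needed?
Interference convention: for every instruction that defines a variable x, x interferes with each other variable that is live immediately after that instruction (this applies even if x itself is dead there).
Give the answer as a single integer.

Answer: 4

Working:
Block summaries:
  b0: {d,v} / ∅
  b1: {e,j} / {d}
  b2: {p} / {e}
  b3: {d,i} / {d}
  b4: {d,p} / {d}
  b5: {v} / ∅
  b6: {p} / ∅
  b7: {d} / {e}
  b8: {p} / ∅
  b9: {d,v} / {d,v}

Live sets:
  live b0: ∅→{d,v}
  live b1: {d,v}→{d,e,v}
  live b2: {d,e}→{d,e}
  live b3: {d,e,v}→{d,e,v}
  live b4: {d,v}→{d,v}
  live b5: {d,e}→{d,e,v}
  live b6: {d,v}→{d,v}
  live b7: {e,v}→{d,v}
  live b8: {d,v}→{d,v}
  live b9: {d,v}→∅

Conflict graph:
  d: {e,i,j,p,v}
  e: {d,i,j,p,v}
  i: {d,e,v}
  j: {d,e,v}
  p: {d,e,v}
  v: {d,e,i,j,p}

Chromatic number:
  lower bound: {d,e,i,v} mutually conflict ⇒ χ ≥ 4
  4-colouring: r0={d}  r1={e}  r2={v}  r3={i,j,p}
  χ = 4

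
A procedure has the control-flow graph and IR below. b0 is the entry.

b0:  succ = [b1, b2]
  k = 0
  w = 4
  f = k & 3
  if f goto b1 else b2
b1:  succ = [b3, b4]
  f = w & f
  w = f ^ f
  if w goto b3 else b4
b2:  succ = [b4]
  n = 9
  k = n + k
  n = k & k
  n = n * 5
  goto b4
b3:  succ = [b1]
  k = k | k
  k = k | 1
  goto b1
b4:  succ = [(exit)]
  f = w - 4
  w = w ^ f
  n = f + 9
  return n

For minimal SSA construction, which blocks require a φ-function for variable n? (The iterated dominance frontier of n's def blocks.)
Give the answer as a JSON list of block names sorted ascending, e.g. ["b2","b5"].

Answer: ["b4"]

Derivation:
idom tree: b1←b0 b2←b0 b3←b1 b4←b0
Dom∩ at merges:
  b1: preds {b0,b3}: {b0} ∩ {b0,b1,b3} = {b0}; idom=b0
  b4: preds {b1,b2}: {b0,b1} ∩ {b0,b2} = {b0}; idom=b0

Frontier:
  join b1 pred b0: · stop@b0
  join b1 pred b3: b3→b1 stop@b0
  join b4 pred b1: b1 stop@b0
  join b4 pred b2: b2 stop@b0
  b0: DF=∅
  b1: DF={b1,b4}
  b2: DF={b4}
  b3: DF={b1}
  b4: DF=∅

φ for n: defs {b2,b4}
  DF⁺ = {b4}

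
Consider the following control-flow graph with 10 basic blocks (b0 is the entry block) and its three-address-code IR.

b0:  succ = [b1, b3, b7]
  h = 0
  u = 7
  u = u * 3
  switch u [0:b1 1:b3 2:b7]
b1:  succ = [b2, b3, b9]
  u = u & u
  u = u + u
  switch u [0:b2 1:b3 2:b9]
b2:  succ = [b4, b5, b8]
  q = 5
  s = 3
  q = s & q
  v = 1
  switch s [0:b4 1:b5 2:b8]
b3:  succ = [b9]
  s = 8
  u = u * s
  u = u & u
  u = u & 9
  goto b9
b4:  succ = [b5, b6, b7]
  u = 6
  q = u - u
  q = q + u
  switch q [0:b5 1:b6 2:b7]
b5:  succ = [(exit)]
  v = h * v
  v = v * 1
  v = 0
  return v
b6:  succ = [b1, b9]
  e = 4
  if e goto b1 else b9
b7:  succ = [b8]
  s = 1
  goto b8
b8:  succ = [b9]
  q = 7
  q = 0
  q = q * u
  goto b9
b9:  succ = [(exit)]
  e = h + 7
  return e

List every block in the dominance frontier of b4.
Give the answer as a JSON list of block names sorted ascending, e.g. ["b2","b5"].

Answer: ["b1", "b5", "b7", "b9"]

Analysis:
idom tree: b1←b0 b2←b1 b3←b0 b4←b2 b5←b2 b6←b4 b7←b0 b8←b0 b9←b0
Join-block Dom:
  b1: preds {b0,b6}: {b0} ∩ {b0,b1,b2,b4,b6} = {b0}; idom=b0
  b3: preds {b0,b1}: {b0} ∩ {b0,b1} = {b0}; idom=b0
  b5: preds {b2,b4}: {b0,b1,b2} ∩ {b0,b1,b2,b4} = {b0,b1,b2}; idom=b2
  b7: preds {b0,b4}: {b0} ∩ {b0,b1,b2,b4} = {b0}; idom=b0
  b8: preds {b2,b7}: {b0,b1,b2} ∩ {b0,b7} = {b0}; idom=b0
  b9: preds {b1,b3,b6,b8}: {b0,b1} ∩ {b0,b3} ∩ {b0,b1,b2,b4,b6} ∩ {b0,b8} = {b0}; idom=b0

Frontier:
  join b1 pred b0: · stop@b0
  join b1 pred b6: b6→b4→b2→b1 stop@b0
  join b3 pred b0: · stop@b0
  join b3 pred b1: b1 stop@b0
  join b5 pred b2: · stop@b2
  join b5 pred b4: b4 stop@b2
  join b7 pred b0: · stop@b0
  join b7 pred b4: b4→b2→b1 stop@b0
  join b8 pred b2: b2→b1 stop@b0
  join b8 pred b7: b7 stop@b0
  join b9 pred b1: b1 stop@b0
  join b9 pred b3: b3 stop@b0
  join b9 pred b6: b6→b4→b2→b1 stop@b0
  join b9 pred b8: b8 stop@b0
  DF(b0)=∅
  DF(b1)={b1,b3,b7,b8,b9}
  DF(b2)={b1,b7,b8,b9}
  DF(b3)={b9}
  DF(b4)={b1,b5,b7,b9}
  DF(b5)=∅
  DF(b6)={b1,b9}
  DF(b7)={b8}
  DF(b8)={b9}
  DF(b9)=∅

DF(b4) = ["b1", "b5", "b7", "b9"]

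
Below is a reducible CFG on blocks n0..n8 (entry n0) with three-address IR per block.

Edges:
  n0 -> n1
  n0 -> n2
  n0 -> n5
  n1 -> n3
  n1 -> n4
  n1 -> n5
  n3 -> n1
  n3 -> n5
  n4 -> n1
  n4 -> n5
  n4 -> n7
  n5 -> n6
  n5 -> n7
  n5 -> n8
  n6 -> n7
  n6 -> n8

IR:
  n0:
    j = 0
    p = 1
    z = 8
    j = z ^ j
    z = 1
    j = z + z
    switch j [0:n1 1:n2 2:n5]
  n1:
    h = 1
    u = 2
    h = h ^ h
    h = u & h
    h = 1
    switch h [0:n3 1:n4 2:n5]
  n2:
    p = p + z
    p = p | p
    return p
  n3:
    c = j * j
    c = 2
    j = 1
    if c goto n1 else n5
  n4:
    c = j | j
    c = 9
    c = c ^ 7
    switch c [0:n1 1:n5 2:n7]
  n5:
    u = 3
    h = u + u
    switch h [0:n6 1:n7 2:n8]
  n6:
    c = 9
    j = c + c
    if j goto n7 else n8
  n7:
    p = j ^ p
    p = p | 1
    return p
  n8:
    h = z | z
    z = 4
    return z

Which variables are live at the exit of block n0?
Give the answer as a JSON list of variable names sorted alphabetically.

Per-block:
  n0 def {j,p,z} use ∅
  n1 def {h,u} use ∅
  n2 def {p} use {p,z}
  n3 def {c,j} use {j}
  n4 def {c} use {j}
  n5 def {h,u} use ∅
  n6 def {c,j} use ∅
  n7 def {p} use {j,p}
  n8 def {h,z} use {z}

Backward fixpoint:
  n0: in=∅ out={j,p,z}
  n1: in={j,p,z} out={j,p,z}
  n2: in={p,z} out=∅
  n3: in={j,p,z} out={j,p,z}
  n4: in={j,p,z} out={j,p,z}
  n5: in={j,p,z} out={j,p,z}
  n6: in={p,z} out={j,p,z}
  n7: in={j,p} out=∅
  n8: in={z} out=∅

live-out(n0) = ["j", "p", "z"]

Answer: ["j", "p", "z"]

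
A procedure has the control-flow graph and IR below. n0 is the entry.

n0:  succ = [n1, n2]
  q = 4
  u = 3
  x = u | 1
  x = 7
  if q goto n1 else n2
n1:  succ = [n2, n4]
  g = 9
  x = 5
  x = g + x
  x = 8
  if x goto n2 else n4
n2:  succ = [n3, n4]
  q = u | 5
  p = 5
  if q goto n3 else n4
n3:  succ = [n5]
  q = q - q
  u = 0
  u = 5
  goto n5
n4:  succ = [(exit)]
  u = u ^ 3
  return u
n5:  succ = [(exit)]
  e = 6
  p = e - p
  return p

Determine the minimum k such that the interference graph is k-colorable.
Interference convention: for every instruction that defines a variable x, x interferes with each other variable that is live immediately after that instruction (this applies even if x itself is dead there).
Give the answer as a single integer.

Block summaries:
  n0: {q,u,x} / ∅
  n1: {g,x} / ∅
  n2: {p,q} / {u}
  n3: {q,u} / {q}
  n4: {u} / {u}
  n5: {e,p} / {p}

Liveness:
  n0: in=∅ out={u}
  n1: in={u} out={u}
  n2: in={u} out={p,q,u}
  n3: in={p,q} out={p}
  n4: in={u} out=∅
  n5: in={p} out=∅

Conflict graph:
  e↔{p}
  g↔{u,x}
  p↔{e,q,u}
  q↔{p,u,x}
  u↔{g,p,q,x}
  x↔{g,q,u}

Colouring:
  clique {g,u,x} ⇒ need ≥ 3
  3-colouring: c0={e,u}  c1={p,x}  c2={g,q}
  χ = 3

Answer: 3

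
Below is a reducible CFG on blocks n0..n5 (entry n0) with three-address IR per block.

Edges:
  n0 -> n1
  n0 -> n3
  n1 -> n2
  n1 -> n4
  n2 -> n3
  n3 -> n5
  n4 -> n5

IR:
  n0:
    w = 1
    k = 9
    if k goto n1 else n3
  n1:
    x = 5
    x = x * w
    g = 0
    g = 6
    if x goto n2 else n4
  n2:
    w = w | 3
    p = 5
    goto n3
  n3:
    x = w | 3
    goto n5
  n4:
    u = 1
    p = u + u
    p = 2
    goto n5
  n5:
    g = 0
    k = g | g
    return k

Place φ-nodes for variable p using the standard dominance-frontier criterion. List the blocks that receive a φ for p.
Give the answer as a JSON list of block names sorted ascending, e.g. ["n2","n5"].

idom tree: n1←n0 n2←n1 n3←n0 n4←n1 n5←n0
Dom∩ at merges:
  n3: preds {n0,n2}: {n0} ∩ {n0,n1,n2} = {n0}; idom=n0
  n5: preds {n3,n4}: {n0,n3} ∩ {n0,n1,n4} = {n0}; idom=n0

DF derivation:
  n3←n0: walk · to n0
  n3←n2: walk n2→n1 to n0
  n5←n3: walk n3 to n0
  n5←n4: walk n4→n1 to n0
  n0 → ∅
  n1 → {n3,n5}
  n2 → {n3}
  n3 → {n5}
  n4 → {n5}
  n5 → ∅

φ for p: defs {n2,n4}
  DF⁺ = {n3,n5}

Answer: ["n3", "n5"]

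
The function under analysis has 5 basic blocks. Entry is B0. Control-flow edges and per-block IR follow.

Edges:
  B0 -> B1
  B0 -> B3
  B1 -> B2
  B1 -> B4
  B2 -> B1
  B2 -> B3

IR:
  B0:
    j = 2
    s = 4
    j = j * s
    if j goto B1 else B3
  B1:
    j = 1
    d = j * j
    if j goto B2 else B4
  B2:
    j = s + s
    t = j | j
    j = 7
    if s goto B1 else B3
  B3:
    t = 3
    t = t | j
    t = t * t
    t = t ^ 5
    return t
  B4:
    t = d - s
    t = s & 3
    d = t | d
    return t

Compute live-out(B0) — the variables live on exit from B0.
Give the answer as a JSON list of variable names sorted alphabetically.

Per-block:
  B0: def={j,s} ue=∅
  B1: def={d,j} ue=∅
  B2: def={j,t} ue={s}
  B3: def={t} ue={j}
  B4: def={d,t} ue={d,s}

Backward fixpoint:
  B0 li=∅ lo={j,s}
  B1 li={s} lo={d,s}
  B2 li={s} lo={j,s}
  B3 li={j} lo=∅
  B4 li={d,s} lo=∅

live-out(B0) = ["j", "s"]

Answer: ["j", "s"]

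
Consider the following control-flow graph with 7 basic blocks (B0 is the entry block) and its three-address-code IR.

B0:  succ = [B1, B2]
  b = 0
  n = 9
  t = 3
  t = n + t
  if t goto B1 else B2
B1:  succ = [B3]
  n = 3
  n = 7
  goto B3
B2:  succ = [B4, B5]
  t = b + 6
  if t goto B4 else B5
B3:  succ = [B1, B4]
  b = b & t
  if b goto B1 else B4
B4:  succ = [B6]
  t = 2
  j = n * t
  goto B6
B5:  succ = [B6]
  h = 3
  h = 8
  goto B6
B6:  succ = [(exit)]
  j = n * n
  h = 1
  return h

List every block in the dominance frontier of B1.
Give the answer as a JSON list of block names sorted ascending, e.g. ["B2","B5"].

Answer: ["B1", "B4"]

Derivation:
idom tree: B1←B0 B2←B0 B3←B1 B4←B0 B5←B2 B6←B0
Dom∩ at merges:
  B1: preds {B0,B3}: {B0} ∩ {B0,B1,B3} = {B0}; idom=B0
  B4: preds {B2,B3}: {B0,B2} ∩ {B0,B1,B3} = {B0}; idom=B0
  B6: preds {B4,B5}: {B0,B4} ∩ {B0,B2,B5} = {B0}; idom=B0

DF derivation:
  join B1 pred B0: · stop@B0
  join B1 pred B3: B3→B1 stop@B0
  join B4 pred B2: B2 stop@B0
  join B4 pred B3: B3→B1 stop@B0
  join B6 pred B4: B4 stop@B0
  join B6 pred B5: B5→B2 stop@B0
  B0: DF=∅
  B1: DF={B1,B4}
  B2: DF={B4,B6}
  B3: DF={B1,B4}
  B4: DF={B6}
  B5: DF={B6}
  B6: DF=∅

DF(B1) = ["B1", "B4"]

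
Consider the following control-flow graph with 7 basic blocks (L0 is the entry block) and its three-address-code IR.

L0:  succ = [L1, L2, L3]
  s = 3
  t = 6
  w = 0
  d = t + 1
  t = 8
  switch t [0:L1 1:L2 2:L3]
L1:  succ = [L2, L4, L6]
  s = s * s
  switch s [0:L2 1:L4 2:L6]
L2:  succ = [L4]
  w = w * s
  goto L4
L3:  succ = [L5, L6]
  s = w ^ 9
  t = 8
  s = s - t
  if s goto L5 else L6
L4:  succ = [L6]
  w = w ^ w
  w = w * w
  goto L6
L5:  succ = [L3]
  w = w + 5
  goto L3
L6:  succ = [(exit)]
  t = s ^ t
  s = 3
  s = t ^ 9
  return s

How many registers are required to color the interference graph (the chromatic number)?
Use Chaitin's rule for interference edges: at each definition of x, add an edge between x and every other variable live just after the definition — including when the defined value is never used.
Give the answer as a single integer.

Block summaries:
  L0: {d,s,t,w} / ∅
  L1: {s} / {s}
  L2: {w} / {s,w}
  L3: {s,t} / {w}
  L4: {w} / {w}
  L5: {w} / {w}
  L6: {s,t} / {s,t}

Liveness:
  L0 li=∅ lo={s,t,w}
  L1 li={s,t,w} lo={s,t,w}
  L2 li={s,t,w} lo={s,t,w}
  L3 li={w} lo={s,t,w}
  L4 li={s,t,w} lo={s,t}
  L5 li={w} lo={w}
  L6 li={s,t} lo=∅

Interfere edges:
  d: {s,w}
  s: {d,t,w}
  t: {s,w}
  w: {d,s,t}

Registers:
  lower bound: {d,s,w} mutually conflict ⇒ χ ≥ 3
  assign d→c2 s→c0 t→c2 w→c1 — no edge inside a register ⇒ χ ≤ 3
  χ = 3

Answer: 3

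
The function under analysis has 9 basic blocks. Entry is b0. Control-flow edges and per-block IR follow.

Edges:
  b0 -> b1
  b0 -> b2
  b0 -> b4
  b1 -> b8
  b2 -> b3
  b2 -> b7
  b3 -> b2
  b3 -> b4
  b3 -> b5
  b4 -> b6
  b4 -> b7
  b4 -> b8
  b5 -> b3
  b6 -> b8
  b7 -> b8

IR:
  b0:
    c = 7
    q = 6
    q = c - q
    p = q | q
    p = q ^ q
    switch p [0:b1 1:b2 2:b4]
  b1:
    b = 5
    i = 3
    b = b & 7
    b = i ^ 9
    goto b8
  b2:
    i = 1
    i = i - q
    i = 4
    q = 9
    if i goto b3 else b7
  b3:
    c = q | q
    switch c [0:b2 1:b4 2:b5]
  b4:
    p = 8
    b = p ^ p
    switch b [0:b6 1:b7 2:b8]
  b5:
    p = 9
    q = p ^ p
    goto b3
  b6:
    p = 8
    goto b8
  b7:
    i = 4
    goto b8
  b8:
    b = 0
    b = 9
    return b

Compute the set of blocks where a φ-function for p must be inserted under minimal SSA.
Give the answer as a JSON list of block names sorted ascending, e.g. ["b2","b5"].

Answer: ["b2", "b3", "b4", "b7", "b8"]

Working:
idom tree: b1←b0 b2←b0 b3←b2 b4←b0 b5←b3 b6←b4 b7←b0 b8←b0
Dom∩ at merges:
  b2: preds {b0,b3}: {b0} ∩ {b0,b2,b3} = {b0}; idom=b0
  b3: preds {b2,b5}: {b0,b2} ∩ {b0,b2,b3,b5} = {b0,b2}; idom=b2
  b4: preds {b0,b3}: {b0} ∩ {b0,b2,b3} = {b0}; idom=b0
  b7: preds {b2,b4}: {b0,b2} ∩ {b0,b4} = {b0}; idom=b0
  b8: preds {b1,b4,b6,b7}: {b0,b1} ∩ {b0,b4} ∩ {b0,b4,b6} ∩ {b0,b7} = {b0}; idom=b0

DF derivation:
  join b2 pred b0: · stop@b0
  join b2 pred b3: b3→b2 stop@b0
  join b3 pred b2: · stop@b2
  join b3 pred b5: b5→b3 stop@b2
  join b4 pred b0: · stop@b0
  join b4 pred b3: b3→b2 stop@b0
  join b7 pred b2: b2 stop@b0
  join b7 pred b4: b4 stop@b0
  join b8 pred b1: b1 stop@b0
  join b8 pred b4: b4 stop@b0
  join b8 pred b6: b6→b4 stop@b0
  join b8 pred b7: b7 stop@b0
  b0: DF=∅
  b1: DF={b8}
  b2: DF={b2,b4,b7}
  b3: DF={b2,b3,b4}
  b4: DF={b7,b8}
  b5: DF={b3}
  b6: DF={b8}
  b7: DF={b8}
  b8: DF=∅

φ for p: defs {b0,b4,b5,b6}
  DF⁺ = {b2,b3,b4,b7,b8}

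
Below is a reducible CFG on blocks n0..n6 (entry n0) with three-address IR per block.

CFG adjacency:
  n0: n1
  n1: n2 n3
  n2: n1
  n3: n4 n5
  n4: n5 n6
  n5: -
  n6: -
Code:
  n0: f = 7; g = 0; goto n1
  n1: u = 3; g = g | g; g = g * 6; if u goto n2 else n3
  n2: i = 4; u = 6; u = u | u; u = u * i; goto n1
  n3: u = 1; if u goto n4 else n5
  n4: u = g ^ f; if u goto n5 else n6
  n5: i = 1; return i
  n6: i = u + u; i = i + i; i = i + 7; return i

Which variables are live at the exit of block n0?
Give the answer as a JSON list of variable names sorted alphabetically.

Block summaries:
  n0: {f,g} / ∅
  n1: {g,u} / {g}
  n2: {i,u} / ∅
  n3: {u} / ∅
  n4: {u} / {f,g}
  n5: {i} / ∅
  n6: {i} / {u}

Live sets:
  n0: in=∅ out={f,g}
  n1: in={f,g} out={f,g}
  n2: in={f,g} out={f,g}
  n3: in={f,g} out={f,g}
  n4: in={f,g} out={u}
  n5: in=∅ out=∅
  n6: in={u} out=∅

live-out(n0) = ["f", "g"]

Answer: ["f", "g"]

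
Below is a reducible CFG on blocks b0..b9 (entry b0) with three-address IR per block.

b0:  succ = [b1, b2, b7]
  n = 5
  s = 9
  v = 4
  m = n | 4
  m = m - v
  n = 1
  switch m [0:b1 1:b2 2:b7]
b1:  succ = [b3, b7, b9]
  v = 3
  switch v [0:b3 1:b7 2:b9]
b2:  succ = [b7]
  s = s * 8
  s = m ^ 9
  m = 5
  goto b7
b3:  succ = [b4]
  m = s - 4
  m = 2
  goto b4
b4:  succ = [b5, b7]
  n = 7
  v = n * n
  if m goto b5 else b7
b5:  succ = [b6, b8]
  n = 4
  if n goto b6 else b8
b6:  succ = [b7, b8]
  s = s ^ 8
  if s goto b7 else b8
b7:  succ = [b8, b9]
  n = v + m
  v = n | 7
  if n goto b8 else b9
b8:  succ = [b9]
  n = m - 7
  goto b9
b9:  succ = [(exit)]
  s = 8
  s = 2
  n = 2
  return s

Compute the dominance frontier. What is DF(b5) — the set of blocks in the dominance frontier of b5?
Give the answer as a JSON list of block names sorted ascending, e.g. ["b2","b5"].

Answer: ["b7", "b8"]

Derivation:
idom tree: b1←b0 b2←b0 b3←b1 b4←b3 b5←b4 b6←b5 b7←b0 b8←b0 b9←b0
Join-block Dom:
  b7: preds {b0,b1,b2,b4,b6}: {b0} ∩ {b0,b1} ∩ {b0,b2} ∩ {b0,b1,b3,b4} ∩ {b0,b1,b3,b4,b5,b6} = {b0}; idom=b0
  b8: preds {b5,b6,b7}: {b0,b1,b3,b4,b5} ∩ {b0,b1,b3,b4,b5,b6} ∩ {b0,b7} = {b0}; idom=b0
  b9: preds {b1,b7,b8}: {b0,b1} ∩ {b0,b7} ∩ {b0,b8} = {b0}; idom=b0

DF derivation:
  b7←b0: walk · to b0
  b7←b1: walk b1 to b0
  b7←b2: walk b2 to b0
  b7←b4: walk b4→b3→b1 to b0
  b7←b6: walk b6→b5→b4→b3→b1 to b0
  b8←b5: walk b5→b4→b3→b1 to b0
  b8←b6: walk b6→b5→b4→b3→b1 to b0
  b8←b7: walk b7 to b0
  b9←b1: walk b1 to b0
  b9←b7: walk b7 to b0
  b9←b8: walk b8 to b0
  b0: DF=∅
  b1: DF={b7,b8,b9}
  b2: DF={b7}
  b3: DF={b7,b8}
  b4: DF={b7,b8}
  b5: DF={b7,b8}
  b6: DF={b7,b8}
  b7: DF={b8,b9}
  b8: DF={b9}
  b9: DF=∅

DF(b5) = ["b7", "b8"]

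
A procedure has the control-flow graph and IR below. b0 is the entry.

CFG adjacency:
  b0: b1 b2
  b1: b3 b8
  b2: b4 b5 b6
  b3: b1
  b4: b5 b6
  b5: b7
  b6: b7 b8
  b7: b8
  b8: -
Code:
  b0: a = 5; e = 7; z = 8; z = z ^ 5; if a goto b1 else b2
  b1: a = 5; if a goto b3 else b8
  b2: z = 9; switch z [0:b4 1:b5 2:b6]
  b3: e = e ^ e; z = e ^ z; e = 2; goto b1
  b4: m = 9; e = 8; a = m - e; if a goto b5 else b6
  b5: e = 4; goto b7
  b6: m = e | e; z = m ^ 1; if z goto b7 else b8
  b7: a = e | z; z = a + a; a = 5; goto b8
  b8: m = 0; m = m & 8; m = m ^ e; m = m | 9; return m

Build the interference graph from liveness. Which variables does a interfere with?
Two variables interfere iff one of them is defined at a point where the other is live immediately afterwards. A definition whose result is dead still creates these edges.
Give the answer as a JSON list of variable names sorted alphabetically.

Answer: ["e", "z"]

Working:
def/use:
  b0 def {a,e,z} use ∅
  b1 def {a} use ∅
  b2 def {z} use ∅
  b3 def {e,z} use {e,z}
  b4 def {a,e,m} use ∅
  b5 def {e} use ∅
  b6 def {m,z} use {e}
  b7 def {a,z} use {e,z}
  b8 def {m} use {e}

Liveness:
  b0 li=∅ lo={e,z}
  b1 li={e,z} lo={e,z}
  b2 li={e} lo={e,z}
  b3 li={e,z} lo={e,z}
  b4 li={z} lo={e,z}
  b5 li={z} lo={e,z}
  b6 li={e} lo={e,z}
  b7 li={e,z} lo={e}
  b8 li={e} lo=∅

Conflict graph:
  a↔{e,z}
  e↔{a,m,z}
  m↔{e,z}
  z↔{a,e,m}

N(a) = ["e", "z"]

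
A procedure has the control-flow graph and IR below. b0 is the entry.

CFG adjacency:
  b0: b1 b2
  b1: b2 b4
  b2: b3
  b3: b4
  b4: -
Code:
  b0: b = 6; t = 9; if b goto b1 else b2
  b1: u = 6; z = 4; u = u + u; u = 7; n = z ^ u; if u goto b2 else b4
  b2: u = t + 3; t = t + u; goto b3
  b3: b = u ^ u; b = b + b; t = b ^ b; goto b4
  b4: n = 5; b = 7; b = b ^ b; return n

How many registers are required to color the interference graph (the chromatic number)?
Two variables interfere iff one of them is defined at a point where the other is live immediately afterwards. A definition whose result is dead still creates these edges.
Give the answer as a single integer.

Answer: 3

Working:
Per-block:
  b0: {b,t} / ∅
  b1: {n,u,z} / ∅
  b2: {t,u} / {t}
  b3: {b,t} / {u}
  b4: {b,n} / ∅

Backward fixpoint:
  b0 li=∅ lo={t}
  b1 li={t} lo={t}
  b2 li={t} lo={u}
  b3 li={u} lo=∅
  b4 li=∅ lo=∅

Interference:
  b — {n,t}
  n — {b,t,u}
  t — {b,n,u,z}
  u — {n,t,z}
  z — {t,u}

Colouring:
  clique {b,n,t} ⇒ need ≥ 3
  assign b→c2 n→c1 t→c0 u→c2 z→c1 — no edge inside a register ⇒ χ ≤ 3
  χ = 3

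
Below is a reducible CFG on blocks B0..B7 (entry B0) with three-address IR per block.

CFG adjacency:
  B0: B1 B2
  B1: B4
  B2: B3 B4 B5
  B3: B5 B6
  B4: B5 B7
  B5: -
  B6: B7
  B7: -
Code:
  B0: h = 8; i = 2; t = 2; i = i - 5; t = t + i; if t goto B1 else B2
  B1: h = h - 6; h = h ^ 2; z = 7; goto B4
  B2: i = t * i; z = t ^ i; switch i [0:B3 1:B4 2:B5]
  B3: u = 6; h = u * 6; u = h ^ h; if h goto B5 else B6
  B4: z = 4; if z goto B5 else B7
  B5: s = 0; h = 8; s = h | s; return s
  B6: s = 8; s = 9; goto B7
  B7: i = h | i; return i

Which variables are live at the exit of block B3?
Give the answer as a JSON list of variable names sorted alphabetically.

Block summaries:
  B0 def {h,i,t} use ∅
  B1 def {h,z} use {h}
  B2 def {i,z} use {i,t}
  B3 def {h,u} use ∅
  B4 def {z} use ∅
  B5 def {h,s} use ∅
  B6 def {s} use ∅
  B7 def {i} use {h,i}

Live sets:
  B0: in=∅ out={h,i,t}
  B1: in={h,i} out={h,i}
  B2: in={h,i,t} out={h,i}
  B3: in={i} out={h,i}
  B4: in={h,i} out={h,i}
  B5: in=∅ out=∅
  B6: in={h,i} out={h,i}
  B7: in={h,i} out=∅

live-out(B3) = ["h", "i"]

Answer: ["h", "i"]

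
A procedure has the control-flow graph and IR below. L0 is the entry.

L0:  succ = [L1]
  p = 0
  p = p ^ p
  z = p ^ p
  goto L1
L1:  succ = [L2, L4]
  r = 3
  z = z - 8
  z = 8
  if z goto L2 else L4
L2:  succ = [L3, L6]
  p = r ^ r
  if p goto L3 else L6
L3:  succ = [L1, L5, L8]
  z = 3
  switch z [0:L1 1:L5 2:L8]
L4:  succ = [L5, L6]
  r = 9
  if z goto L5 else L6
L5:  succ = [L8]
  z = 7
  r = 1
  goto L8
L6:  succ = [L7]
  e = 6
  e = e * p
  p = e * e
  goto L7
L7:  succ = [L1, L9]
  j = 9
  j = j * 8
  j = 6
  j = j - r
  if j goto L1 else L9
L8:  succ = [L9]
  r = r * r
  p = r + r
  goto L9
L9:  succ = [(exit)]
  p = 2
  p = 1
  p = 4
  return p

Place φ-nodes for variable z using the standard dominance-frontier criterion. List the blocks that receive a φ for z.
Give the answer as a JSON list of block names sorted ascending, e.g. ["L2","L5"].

Answer: ["L1", "L5", "L8", "L9"]

Analysis:
idom tree: L1←L0 L2←L1 L3←L2 L4←L1 L5←L1 L6←L1 L7←L6 L8←L1 L9←L1
Join-block Dom:
  L1: preds {L0,L3,L7}: {L0} ∩ {L0,L1,L2,L3} ∩ {L0,L1,L6,L7} = {L0}; idom=L0
  L5: preds {L3,L4}: {L0,L1,L2,L3} ∩ {L0,L1,L4} = {L0,L1}; idom=L1
  L6: preds {L2,L4}: {L0,L1,L2} ∩ {L0,L1,L4} = {L0,L1}; idom=L1
  L8: preds {L3,L5}: {L0,L1,L2,L3} ∩ {L0,L1,L5} = {L0,L1}; idom=L1
  L9: preds {L7,L8}: {L0,L1,L6,L7} ∩ {L0,L1,L8} = {L0,L1}; idom=L1

DF walk-up:
  L1←L0: walk · to L0
  L1←L3: walk L3→L2→L1 to L0
  L1←L7: walk L7→L6→L1 to L0
  L5←L3: walk L3→L2 to L1
  L5←L4: walk L4 to L1
  L6←L2: walk L2 to L1
  L6←L4: walk L4 to L1
  L8←L3: walk L3→L2 to L1
  L8←L5: walk L5 to L1
  L9←L7: walk L7→L6 to L1
  L9←L8: walk L8 to L1
  DF(L0)=∅
  DF(L1)={L1}
  DF(L2)={L1,L5,L6,L8}
  DF(L3)={L1,L5,L8}
  DF(L4)={L5,L6}
  DF(L5)={L8}
  DF(L6)={L1,L9}
  DF(L7)={L1,L9}
  DF(L8)={L9}
  DF(L9)=∅

φ for z: defs {L0,L1,L3,L5}
  DF⁺ = {L1,L5,L8,L9}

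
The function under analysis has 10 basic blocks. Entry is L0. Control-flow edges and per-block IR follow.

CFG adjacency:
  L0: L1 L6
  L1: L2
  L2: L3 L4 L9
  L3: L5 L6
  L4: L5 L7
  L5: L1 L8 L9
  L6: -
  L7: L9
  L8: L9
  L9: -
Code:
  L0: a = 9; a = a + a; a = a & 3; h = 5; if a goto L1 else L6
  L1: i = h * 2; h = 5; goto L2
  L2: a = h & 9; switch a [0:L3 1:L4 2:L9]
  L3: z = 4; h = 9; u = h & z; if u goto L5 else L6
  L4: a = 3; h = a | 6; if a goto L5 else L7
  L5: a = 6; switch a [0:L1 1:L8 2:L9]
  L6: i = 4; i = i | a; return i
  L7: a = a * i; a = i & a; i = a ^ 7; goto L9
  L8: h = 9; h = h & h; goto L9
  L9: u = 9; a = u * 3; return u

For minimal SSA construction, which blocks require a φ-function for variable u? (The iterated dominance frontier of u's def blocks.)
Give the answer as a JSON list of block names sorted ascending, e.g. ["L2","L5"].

idom tree: L1←L0 L2←L1 L3←L2 L4←L2 L5←L2 L6←L0 L7←L4 L8←L5 L9←L2
Join-block Dom:
  L1: preds {L0,L5}: {L0} ∩ {L0,L1,L2,L5} = {L0}; idom=L0
  L5: preds {L3,L4}: {L0,L1,L2,L3} ∩ {L0,L1,L2,L4} = {L0,L1,L2}; idom=L2
  L6: preds {L0,L3}: {L0} ∩ {L0,L1,L2,L3} = {L0}; idom=L0
  L9: preds {L2,L5,L7,L8}: {L0,L1,L2} ∩ {L0,L1,L2,L5} ∩ {L0,L1,L2,L4,L7} ∩ {L0,L1,L2,L5,L8} = {L0,L1,L2}; idom=L2

DF walk-up:
  L1←L0: walk · to L0
  L1←L5: walk L5→L2→L1 to L0
  L5←L3: walk L3 to L2
  L5←L4: walk L4 to L2
  L6←L0: walk · to L0
  L6←L3: walk L3→L2→L1 to L0
  L9←L2: walk · to L2
  L9←L5: walk L5 to L2
  L9←L7: walk L7→L4 to L2
  L9←L8: walk L8→L5 to L2
  L0 → ∅
  L1 → {L1,L6}
  L2 → {L1,L6}
  L3 → {L5,L6}
  L4 → {L5,L9}
  L5 → {L1,L9}
  L6 → ∅
  L7 → {L9}
  L8 → {L9}
  L9 → ∅

φ for u: defs {L3,L9}
  DF⁺ = {L1,L5,L6,L9}

Answer: ["L1", "L5", "L6", "L9"]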